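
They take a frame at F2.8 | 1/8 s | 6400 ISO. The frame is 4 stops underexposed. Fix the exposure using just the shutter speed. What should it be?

Underexposed by 4 stops → need 4 stops brighter.
Shutter speed: 1/8 → 1/4 → 1/2 → 1 → 2.

2 s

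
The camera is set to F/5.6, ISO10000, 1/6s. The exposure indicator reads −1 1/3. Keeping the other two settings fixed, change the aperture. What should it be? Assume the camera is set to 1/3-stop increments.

f/3.5

Underexposed by 1 1/3 stops → need 1 1/3 stops brighter.
Aperture: f/5.6 → f/5 → f/4.5 → f/4 → f/3.5.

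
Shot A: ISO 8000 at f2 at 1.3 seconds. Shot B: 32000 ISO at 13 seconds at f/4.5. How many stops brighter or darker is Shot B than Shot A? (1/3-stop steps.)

3 stops brighter

Aperture: f/2 → f/2.2 → f/2.5 → f/2.8 → f/3.2 → f/3.5 → f/4 → f/4.5 — 2 1/3 stops smaller aperture (darker).
Shutter speed: 1.3 → 1.6 → 2 → 2.5 → 3.2 → 4 → 5 → 6 → 8 → 10 → 13 — 3 1/3 stops slower (brighter).
ISO: 8000 → 10000 → 12800 → 16000 → 20000 → 25600 → 32000 — 2 stops raised (brighter).
Net: −2 1/3 +3 1/3 +2 = +3 stops.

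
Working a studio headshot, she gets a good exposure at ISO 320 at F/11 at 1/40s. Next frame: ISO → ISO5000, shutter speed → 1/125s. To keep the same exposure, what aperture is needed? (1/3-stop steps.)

ISO: 320 → 400 → 500 → 640 → 800 → 1000 → 1250 → 1600 → 2000 → 2500 → 3200 → 4000 → 5000 — 4 stops higher (brighter).
Shutter speed: 1/40 → 1/50 → 1/60 → 1/80 → 1/100 → 1/125 — 1 2/3 stops shorter (darker).
Net change so far: 2 1/3 stops brighter. Offset with the aperture: f/11 → f/13 → f/14 → f/16 → f/18 → f/20 → f/22 → f/25.

f/25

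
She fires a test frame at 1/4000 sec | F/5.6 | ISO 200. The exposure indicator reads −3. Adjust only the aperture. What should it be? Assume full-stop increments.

Underexposed by 3 stops → need 3 stops brighter.
Aperture: f/5.6 → f/4 → f/2.8 → f/2.

f/2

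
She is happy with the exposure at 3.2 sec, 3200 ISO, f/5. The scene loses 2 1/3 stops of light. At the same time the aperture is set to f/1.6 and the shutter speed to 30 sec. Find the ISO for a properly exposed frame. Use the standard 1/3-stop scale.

Scene light: 2 1/3 stops darker.
Aperture: f/5 → f/4.5 → f/4 → f/3.5 → f/3.2 → f/2.8 → f/2.5 → f/2.2 → f/2 → f/1.8 → f/1.6 — 3 1/3 stops larger aperture (brighter).
Shutter speed: 3.2 → 4 → 5 → 6 → 8 → 10 → 13 → 15 → 20 → 25 → 30 — 3 1/3 stops slower (brighter).
Net so far: 4 1/3 stops brighter. ISO: 3200 → 2500 → 2000 → 1600 → 1250 → 1000 → 800 → 640 → 500 → 400 → 320 → 250 → 200 → 160.

ISO 160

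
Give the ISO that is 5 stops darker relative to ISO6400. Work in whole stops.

ISO 200

ISO: 6400 → 3200 → 1600 → 800 → 400 → 200 — 5 stops lower (darker).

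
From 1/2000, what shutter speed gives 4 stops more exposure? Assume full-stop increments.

Shutter speed: 1/2000 → 1/1000 → 1/500 → 1/250 → 1/125 — 4 stops slower (brighter).

1/125s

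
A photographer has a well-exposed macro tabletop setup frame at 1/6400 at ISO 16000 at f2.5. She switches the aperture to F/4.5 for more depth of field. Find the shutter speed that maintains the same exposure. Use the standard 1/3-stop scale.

1/2000s

Aperture: f/2.5 → f/2.8 → f/3.2 → f/3.5 → f/4 → f/4.5 — 1 2/3 stops smaller aperture (darker).
Need 1 2/3 stops brighter from the shutter speed: 1/6400 → 1/5000 → 1/4000 → 1/3200 → 1/2500 → 1/2000.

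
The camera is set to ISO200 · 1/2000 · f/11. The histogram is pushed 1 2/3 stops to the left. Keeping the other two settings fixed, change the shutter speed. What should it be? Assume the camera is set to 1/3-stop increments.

1/640s

Underexposed by 1 2/3 stops → need 1 2/3 stops brighter.
Shutter speed: 1/2000 → 1/1600 → 1/1250 → 1/1000 → 1/800 → 1/640.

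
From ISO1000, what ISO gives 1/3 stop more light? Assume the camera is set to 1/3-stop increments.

ISO: 1000 → 1250 — 1/3 stop raised (brighter).

ISO 1250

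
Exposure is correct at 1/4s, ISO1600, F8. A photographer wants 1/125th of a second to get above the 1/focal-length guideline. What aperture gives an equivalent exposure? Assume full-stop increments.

Shutter speed: 1/4 → 1/8 → 1/15 → 1/30 → 1/60 → 1/125 — 5 stops faster (darker).
Need 5 stops brighter from the aperture: f/8 → f/5.6 → f/4 → f/2.8 → f/2 → f/1.4.

f/1.4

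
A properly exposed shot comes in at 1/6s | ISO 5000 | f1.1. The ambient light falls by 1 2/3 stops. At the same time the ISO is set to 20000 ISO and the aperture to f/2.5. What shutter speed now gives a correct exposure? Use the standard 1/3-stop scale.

0.6 s

Scene light: 1 2/3 stops darker.
ISO: 5000 → 6400 → 8000 → 10000 → 12800 → 16000 → 20000 — 2 stops higher (brighter).
Aperture: f/1.1 → f/1.2 → f/1.4 → f/1.6 → f/1.8 → f/2 → f/2.2 → f/2.5 — 2 1/3 stops stopped down (darker).
Net so far: 2 stops darker. Shutter speed: 1/6 → 1/5 → 1/4 → 0.3 → 0.4 → 0.5 → 0.6.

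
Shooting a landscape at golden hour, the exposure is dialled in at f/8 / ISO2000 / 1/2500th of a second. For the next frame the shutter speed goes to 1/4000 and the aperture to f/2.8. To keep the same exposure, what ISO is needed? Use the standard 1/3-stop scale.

ISO 400

Shutter speed: 1/2500 → 1/3200 → 1/4000 — 2/3 stop faster (darker).
Aperture: f/8 → f/7.1 → f/6.3 → f/5.6 → f/5 → f/4.5 → f/4 → f/3.5 → f/3.2 → f/2.8 — 3 stops larger aperture (brighter).
Net change so far: 2 1/3 stops brighter. Offset with the ISO: 2000 → 1600 → 1250 → 1000 → 800 → 640 → 500 → 400.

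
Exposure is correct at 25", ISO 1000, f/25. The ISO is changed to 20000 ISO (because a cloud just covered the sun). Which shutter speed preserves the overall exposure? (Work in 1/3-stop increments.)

1.3 s

ISO: 1000 → 1250 → 1600 → 2000 → 2500 → 3200 → 4000 → 5000 → 6400 → 8000 → 10000 → 12800 → 16000 → 20000 — 4 1/3 stops raised (brighter).
Need 4 1/3 stops darker from the shutter speed: 25 → 20 → 15 → 13 → 10 → 8 → 6 → 5 → 4 → 3.2 → 2.5 → 2 → 1.6 → 1.3.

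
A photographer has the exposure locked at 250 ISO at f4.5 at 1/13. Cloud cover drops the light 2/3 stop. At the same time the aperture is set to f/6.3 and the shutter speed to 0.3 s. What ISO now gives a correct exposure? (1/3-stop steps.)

ISO 200

Scene light: 2/3 stop darker.
Aperture: f/4.5 → f/5 → f/5.6 → f/6.3 — 1 stop stopped down (darker).
Shutter speed: 1/13 → 1/10 → 1/8 → 1/6 → 1/5 → 1/4 → 0.3 — 2 stops longer (brighter).
Net so far: 1/3 stop brighter. ISO: 250 → 200.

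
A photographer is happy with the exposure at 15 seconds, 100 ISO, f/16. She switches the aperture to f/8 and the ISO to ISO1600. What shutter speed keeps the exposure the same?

1/4s

Aperture: f/16 → f/11 → f/8 — 2 stops larger aperture (brighter).
ISO: 100 → 200 → 400 → 800 → 1600 — 4 stops higher (brighter).
Net change so far: 6 stops brighter. Offset with the shutter speed: 15 → 8 → 4 → 2 → 1 → 1/2 → 1/4.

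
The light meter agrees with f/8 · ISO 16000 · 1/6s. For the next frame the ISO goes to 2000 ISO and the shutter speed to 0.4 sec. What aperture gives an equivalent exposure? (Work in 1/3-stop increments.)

ISO: 16000 → 12800 → 10000 → 8000 → 6400 → 5000 → 4000 → 3200 → 2500 → 2000 — 3 stops dropped (darker).
Shutter speed: 1/6 → 1/5 → 1/4 → 0.3 → 0.4 — 1 1/3 stops longer (brighter).
Net change so far: 1 2/3 stops darker. Offset with the aperture: f/8 → f/7.1 → f/6.3 → f/5.6 → f/5 → f/4.5.

f/4.5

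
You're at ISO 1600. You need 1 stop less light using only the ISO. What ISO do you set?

ISO: 1600 → 800 — 1 stop lower (darker).

ISO 800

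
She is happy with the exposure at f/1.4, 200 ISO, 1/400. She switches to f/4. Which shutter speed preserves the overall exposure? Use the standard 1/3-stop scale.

1/50s

Aperture: f/1.4 → f/1.6 → f/1.8 → f/2 → f/2.2 → f/2.5 → f/2.8 → f/3.2 → f/3.5 → f/4 — 3 stops stopped down (darker).
Need 3 stops brighter from the shutter speed: 1/400 → 1/320 → 1/250 → 1/200 → 1/160 → 1/125 → 1/100 → 1/80 → 1/60 → 1/50.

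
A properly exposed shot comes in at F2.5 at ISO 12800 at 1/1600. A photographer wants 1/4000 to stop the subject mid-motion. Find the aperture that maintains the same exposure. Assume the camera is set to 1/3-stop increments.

Shutter speed: 1/1600 → 1/2000 → 1/2500 → 1/3200 → 1/4000 — 1 1/3 stops shorter (darker).
Need 1 1/3 stops brighter from the aperture: f/2.5 → f/2.2 → f/2 → f/1.8 → f/1.6.

f/1.6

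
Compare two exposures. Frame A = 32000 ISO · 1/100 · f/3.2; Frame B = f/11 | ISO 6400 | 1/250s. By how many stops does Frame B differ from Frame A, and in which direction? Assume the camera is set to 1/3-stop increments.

7 1/3 stops darker

Aperture: f/3.2 → f/3.5 → f/4 → f/4.5 → f/5 → f/5.6 → f/6.3 → f/7.1 → f/8 → f/9 → f/10 → f/11 — 3 2/3 stops narrower (darker).
Shutter speed: 1/100 → 1/125 → 1/160 → 1/200 → 1/250 — 1 1/3 stops faster (darker).
ISO: 32000 → 25600 → 20000 → 16000 → 12800 → 10000 → 8000 → 6400 — 2 1/3 stops dropped (darker).
Net: −3 2/3 −1 1/3 −2 1/3 = −7 1/3 stops.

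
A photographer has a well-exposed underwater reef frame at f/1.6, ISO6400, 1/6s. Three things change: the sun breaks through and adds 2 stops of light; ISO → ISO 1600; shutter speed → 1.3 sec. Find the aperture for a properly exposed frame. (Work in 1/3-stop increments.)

Scene light: 2 stops brighter.
ISO: 6400 → 5000 → 4000 → 3200 → 2500 → 2000 → 1600 — 2 stops dropped (darker).
Shutter speed: 1/6 → 1/5 → 1/4 → 0.3 → 0.4 → 0.5 → 0.6 → 0.8 → 1 → 1.3 — 3 stops slower (brighter).
Net so far: 3 stops brighter. Aperture: f/1.6 → f/1.8 → f/2 → f/2.2 → f/2.5 → f/2.8 → f/3.2 → f/3.5 → f/4 → f/4.5.

f/4.5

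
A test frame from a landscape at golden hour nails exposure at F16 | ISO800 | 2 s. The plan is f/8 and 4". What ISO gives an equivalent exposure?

ISO 100

Aperture: f/16 → f/11 → f/8 — 2 stops wider (brighter).
Shutter speed: 2 → 4 — 1 stop slower (brighter).
Net change so far: 3 stops brighter. Offset with the ISO: 800 → 400 → 200 → 100.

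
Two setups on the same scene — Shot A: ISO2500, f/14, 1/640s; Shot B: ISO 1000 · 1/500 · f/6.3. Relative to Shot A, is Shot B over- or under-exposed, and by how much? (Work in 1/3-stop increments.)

1 1/3 stops brighter

Aperture: f/14 → f/13 → f/11 → f/10 → f/9 → f/8 → f/7.1 → f/6.3 — 2 1/3 stops opened up (brighter).
Shutter speed: 1/640 → 1/500 — 1/3 stop longer (brighter).
ISO: 2500 → 2000 → 1600 → 1250 → 1000 — 1 1/3 stops lower (darker).
Net: +2 1/3 +1/3 −1 1/3 = +1 1/3 stops.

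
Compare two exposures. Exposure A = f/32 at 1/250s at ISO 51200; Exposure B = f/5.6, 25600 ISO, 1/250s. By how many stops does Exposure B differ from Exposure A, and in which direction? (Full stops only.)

Aperture: f/32 → f/22 → f/16 → f/11 → f/8 → f/5.6 — 5 stops opened up (brighter).
Shutter speed: unchanged.
ISO: 51200 → 25600 — 1 stop lower (darker).
Net: +5 −1 = +4 stops.

4 stops brighter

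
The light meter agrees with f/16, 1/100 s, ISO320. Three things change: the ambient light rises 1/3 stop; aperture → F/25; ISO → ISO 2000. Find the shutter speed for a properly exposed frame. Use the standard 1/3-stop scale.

Scene light: 1/3 stop brighter.
Aperture: f/16 → f/18 → f/20 → f/22 → f/25 — 1 1/3 stops narrower (darker).
ISO: 320 → 400 → 500 → 640 → 800 → 1000 → 1250 → 1600 → 2000 — 2 2/3 stops higher (brighter).
Net so far: 1 2/3 stops brighter. Shutter speed: 1/100 → 1/125 → 1/160 → 1/200 → 1/250 → 1/320.

1/320s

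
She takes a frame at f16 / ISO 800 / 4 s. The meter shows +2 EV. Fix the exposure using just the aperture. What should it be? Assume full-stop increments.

f/32

Overexposed by 2 stops → need 2 stops darker.
Aperture: f/16 → f/22 → f/32.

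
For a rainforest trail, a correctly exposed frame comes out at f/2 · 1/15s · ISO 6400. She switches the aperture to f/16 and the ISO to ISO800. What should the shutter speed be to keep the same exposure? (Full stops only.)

Aperture: f/2 → f/2.8 → f/4 → f/5.6 → f/8 → f/11 → f/16 — 6 stops narrower (darker).
ISO: 6400 → 3200 → 1600 → 800 — 3 stops lower (darker).
Net change so far: 9 stops darker. Offset with the shutter speed: 1/15 → 1/8 → 1/4 → 1/2 → 1 → 2 → 4 → 8 → 15 → 30.

30 s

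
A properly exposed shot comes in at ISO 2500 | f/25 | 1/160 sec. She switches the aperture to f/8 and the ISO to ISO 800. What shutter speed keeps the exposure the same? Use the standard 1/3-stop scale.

Aperture: f/25 → f/22 → f/20 → f/18 → f/16 → f/14 → f/13 → f/11 → f/10 → f/9 → f/8 — 3 1/3 stops wider (brighter).
ISO: 2500 → 2000 → 1600 → 1250 → 1000 → 800 — 1 2/3 stops lower (darker).
Net change so far: 1 2/3 stops brighter. Offset with the shutter speed: 1/160 → 1/200 → 1/250 → 1/320 → 1/400 → 1/500.

1/500s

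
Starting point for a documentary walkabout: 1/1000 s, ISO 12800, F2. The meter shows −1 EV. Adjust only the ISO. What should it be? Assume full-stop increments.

ISO 25600

Underexposed by 1 stop → need 1 stop brighter.
ISO: 12800 → 25600.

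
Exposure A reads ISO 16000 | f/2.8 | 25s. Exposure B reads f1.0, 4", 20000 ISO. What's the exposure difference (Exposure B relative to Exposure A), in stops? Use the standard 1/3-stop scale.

2/3 stop brighter

Aperture: f/2.8 → f/2.5 → f/2.2 → f/2 → f/1.8 → f/1.6 → f/1.4 → f/1.2 → f/1.1 → f/1.0 — 3 stops larger aperture (brighter).
Shutter speed: 25 → 20 → 15 → 13 → 10 → 8 → 6 → 5 → 4 — 2 2/3 stops shorter (darker).
ISO: 16000 → 20000 — 1/3 stop raised (brighter).
Net: +3 −2 2/3 +1/3 = +2/3 stops.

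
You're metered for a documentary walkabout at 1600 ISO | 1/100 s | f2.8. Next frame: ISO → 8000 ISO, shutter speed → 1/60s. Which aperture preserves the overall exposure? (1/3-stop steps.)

ISO: 1600 → 2000 → 2500 → 3200 → 4000 → 5000 → 6400 → 8000 — 2 1/3 stops higher (brighter).
Shutter speed: 1/100 → 1/80 → 1/60 — 2/3 stop slower (brighter).
Net change so far: 3 stops brighter. Offset with the aperture: f/2.8 → f/3.2 → f/3.5 → f/4 → f/4.5 → f/5 → f/5.6 → f/6.3 → f/7.1 → f/8.

f/8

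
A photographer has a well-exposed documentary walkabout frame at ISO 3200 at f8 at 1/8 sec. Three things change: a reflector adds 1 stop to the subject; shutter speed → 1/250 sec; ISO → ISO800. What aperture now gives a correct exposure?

f/1.0

Scene light: 1 stop brighter.
Shutter speed: 1/8 → 1/15 → 1/30 → 1/60 → 1/125 → 1/250 — 5 stops shorter (darker).
ISO: 3200 → 1600 → 800 — 2 stops dropped (darker).
Net so far: 6 stops darker. Aperture: f/8 → f/5.6 → f/4 → f/2.8 → f/2 → f/1.4 → f/1.0.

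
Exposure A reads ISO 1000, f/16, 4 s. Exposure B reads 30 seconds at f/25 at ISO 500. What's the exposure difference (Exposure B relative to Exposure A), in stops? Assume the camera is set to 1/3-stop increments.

Aperture: f/16 → f/18 → f/20 → f/22 → f/25 — 1 1/3 stops stopped down (darker).
Shutter speed: 4 → 5 → 6 → 8 → 10 → 13 → 15 → 20 → 25 → 30 — 3 stops longer (brighter).
ISO: 1000 → 800 → 640 → 500 — 1 stop dropped (darker).
Net: −1 1/3 +3 −1 = +2/3 stops.

2/3 stop brighter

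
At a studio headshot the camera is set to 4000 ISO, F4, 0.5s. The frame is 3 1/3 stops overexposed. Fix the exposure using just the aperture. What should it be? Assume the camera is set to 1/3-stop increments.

f/13

Overexposed by 3 1/3 stops → need 3 1/3 stops darker.
Aperture: f/4 → f/4.5 → f/5 → f/5.6 → f/6.3 → f/7.1 → f/8 → f/9 → f/10 → f/11 → f/13.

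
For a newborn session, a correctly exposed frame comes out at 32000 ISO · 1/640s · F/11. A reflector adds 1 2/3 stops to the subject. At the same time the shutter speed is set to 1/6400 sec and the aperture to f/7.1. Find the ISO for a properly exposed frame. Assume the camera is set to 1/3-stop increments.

Scene light: 1 2/3 stops brighter.
Shutter speed: 1/640 → 1/800 → 1/1000 → 1/1250 → 1/1600 → 1/2000 → 1/2500 → 1/3200 → 1/4000 → 1/5000 → 1/6400 — 3 1/3 stops shorter (darker).
Aperture: f/11 → f/10 → f/9 → f/8 → f/7.1 — 1 1/3 stops larger aperture (brighter).
Net so far: 1/3 stop darker. ISO: 32000 → 40000.

ISO 40000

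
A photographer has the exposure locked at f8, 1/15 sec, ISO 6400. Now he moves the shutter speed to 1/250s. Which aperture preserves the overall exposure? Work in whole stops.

f/2

Shutter speed: 1/15 → 1/30 → 1/60 → 1/125 → 1/250 — 4 stops faster (darker).
Need 4 stops brighter from the aperture: f/8 → f/5.6 → f/4 → f/2.8 → f/2.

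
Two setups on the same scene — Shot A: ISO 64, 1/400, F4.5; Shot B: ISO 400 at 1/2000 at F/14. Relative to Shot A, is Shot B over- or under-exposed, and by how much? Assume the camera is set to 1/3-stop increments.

3 stops darker

Aperture: f/4.5 → f/5 → f/5.6 → f/6.3 → f/7.1 → f/8 → f/9 → f/10 → f/11 → f/13 → f/14 — 3 1/3 stops smaller aperture (darker).
Shutter speed: 1/400 → 1/500 → 1/640 → 1/800 → 1/1000 → 1/1250 → 1/1600 → 1/2000 — 2 1/3 stops faster (darker).
ISO: 64 → 80 → 100 → 125 → 160 → 200 → 250 → 320 → 400 — 2 2/3 stops higher (brighter).
Net: −3 1/3 −2 1/3 +2 2/3 = −3 stops.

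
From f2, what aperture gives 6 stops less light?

f/16

Aperture: f/2 → f/2.8 → f/4 → f/5.6 → f/8 → f/11 → f/16 — 6 stops stopped down (darker).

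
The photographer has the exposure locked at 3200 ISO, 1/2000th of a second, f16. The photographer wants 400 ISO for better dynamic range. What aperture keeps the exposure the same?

ISO: 3200 → 1600 → 800 → 400 — 3 stops dropped (darker).
Need 3 stops brighter from the aperture: f/16 → f/11 → f/8 → f/5.6.

f/5.6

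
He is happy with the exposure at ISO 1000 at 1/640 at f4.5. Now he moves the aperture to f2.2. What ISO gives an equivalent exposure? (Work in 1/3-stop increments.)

ISO 250

Aperture: f/4.5 → f/4 → f/3.5 → f/3.2 → f/2.8 → f/2.5 → f/2.2 — 2 stops wider (brighter).
Need 2 stops darker from the ISO: 1000 → 800 → 640 → 500 → 400 → 320 → 250.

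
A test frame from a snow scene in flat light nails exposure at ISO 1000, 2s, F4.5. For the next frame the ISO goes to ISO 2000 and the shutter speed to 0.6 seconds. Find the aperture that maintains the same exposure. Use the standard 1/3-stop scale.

f/3.5

ISO: 1000 → 1250 → 1600 → 2000 — 1 stop raised (brighter).
Shutter speed: 2 → 1.6 → 1.3 → 1 → 0.8 → 0.6 — 1 2/3 stops shorter (darker).
Net change so far: 2/3 stop darker. Offset with the aperture: f/4.5 → f/4 → f/3.5.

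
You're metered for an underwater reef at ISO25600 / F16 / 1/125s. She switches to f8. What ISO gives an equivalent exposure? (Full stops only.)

Aperture: f/16 → f/11 → f/8 — 2 stops opened up (brighter).
Need 2 stops darker from the ISO: 25600 → 12800 → 6400.

ISO 6400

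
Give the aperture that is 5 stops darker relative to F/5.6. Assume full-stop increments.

Aperture: f/5.6 → f/8 → f/11 → f/16 → f/22 → f/32 — 5 stops narrower (darker).

f/32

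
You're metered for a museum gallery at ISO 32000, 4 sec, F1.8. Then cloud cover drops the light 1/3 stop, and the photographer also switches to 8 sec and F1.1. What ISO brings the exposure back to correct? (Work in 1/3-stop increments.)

Scene light: 1/3 stop darker.
Shutter speed: 4 → 5 → 6 → 8 — 1 stop slower (brighter).
Aperture: f/1.8 → f/1.6 → f/1.4 → f/1.2 → f/1.1 — 1 1/3 stops larger aperture (brighter).
Net so far: 2 stops brighter. ISO: 32000 → 25600 → 20000 → 16000 → 12800 → 10000 → 8000.

ISO 8000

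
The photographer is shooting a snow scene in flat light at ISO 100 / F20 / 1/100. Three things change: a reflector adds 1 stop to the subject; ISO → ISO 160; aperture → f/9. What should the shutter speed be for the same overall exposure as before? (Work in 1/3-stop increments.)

1/1600s

Scene light: 1 stop brighter.
ISO: 100 → 125 → 160 — 2/3 stop higher (brighter).
Aperture: f/20 → f/18 → f/16 → f/14 → f/13 → f/11 → f/10 → f/9 — 2 1/3 stops opened up (brighter).
Net so far: 4 stops brighter. Shutter speed: 1/100 → 1/125 → 1/160 → 1/200 → 1/250 → 1/320 → 1/400 → 1/500 → 1/640 → 1/800 → 1/1000 → 1/1250 → 1/1600.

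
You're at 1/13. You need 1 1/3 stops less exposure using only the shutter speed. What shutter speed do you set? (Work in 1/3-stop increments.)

Shutter speed: 1/13 → 1/15 → 1/20 → 1/25 → 1/30 — 1 1/3 stops faster (darker).

1/30s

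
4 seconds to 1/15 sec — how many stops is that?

4 → 2 → 1 → 1/2 → 1/4 → 1/8 → 1/15 — count the steps: 6 stops.

6 stops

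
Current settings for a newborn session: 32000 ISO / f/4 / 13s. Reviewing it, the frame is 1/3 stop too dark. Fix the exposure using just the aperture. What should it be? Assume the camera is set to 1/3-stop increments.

Underexposed by 1/3 stop → need 1/3 stop brighter.
Aperture: f/4 → f/3.5.

f/3.5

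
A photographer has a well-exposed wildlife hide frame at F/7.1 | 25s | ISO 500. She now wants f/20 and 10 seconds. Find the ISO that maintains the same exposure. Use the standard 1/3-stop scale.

ISO 10000

Aperture: f/7.1 → f/8 → f/9 → f/10 → f/11 → f/13 → f/14 → f/16 → f/18 → f/20 — 3 stops stopped down (darker).
Shutter speed: 25 → 20 → 15 → 13 → 10 — 1 1/3 stops shorter (darker).
Net change so far: 4 1/3 stops darker. Offset with the ISO: 500 → 640 → 800 → 1000 → 1250 → 1600 → 2000 → 2500 → 3200 → 4000 → 5000 → 6400 → 8000 → 10000.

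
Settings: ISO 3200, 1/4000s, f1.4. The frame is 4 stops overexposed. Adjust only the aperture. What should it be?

f/5.6

Overexposed by 4 stops → need 4 stops darker.
Aperture: f/1.4 → f/2 → f/2.8 → f/4 → f/5.6.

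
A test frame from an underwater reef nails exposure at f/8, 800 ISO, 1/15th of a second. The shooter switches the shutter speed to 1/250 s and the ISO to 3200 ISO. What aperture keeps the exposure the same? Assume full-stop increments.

f/4

Shutter speed: 1/15 → 1/30 → 1/60 → 1/125 → 1/250 — 4 stops shorter (darker).
ISO: 800 → 1600 → 3200 — 2 stops higher (brighter).
Net change so far: 2 stops darker. Offset with the aperture: f/8 → f/5.6 → f/4.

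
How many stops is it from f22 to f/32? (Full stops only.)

1 stop

f/22 → f/32 — count the steps: 1 stop.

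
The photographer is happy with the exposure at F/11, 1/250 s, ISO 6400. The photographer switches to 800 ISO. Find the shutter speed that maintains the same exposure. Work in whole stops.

ISO: 6400 → 3200 → 1600 → 800 — 3 stops lower (darker).
Need 3 stops brighter from the shutter speed: 1/250 → 1/125 → 1/60 → 1/30.

1/30s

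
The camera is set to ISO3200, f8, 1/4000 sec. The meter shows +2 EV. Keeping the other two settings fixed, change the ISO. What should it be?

ISO 800

Overexposed by 2 stops → need 2 stops darker.
ISO: 3200 → 1600 → 800.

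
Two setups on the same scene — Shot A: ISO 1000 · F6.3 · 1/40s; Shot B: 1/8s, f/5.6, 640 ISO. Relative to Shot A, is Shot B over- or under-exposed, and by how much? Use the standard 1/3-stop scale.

Aperture: f/6.3 → f/5.6 — 1/3 stop opened up (brighter).
Shutter speed: 1/40 → 1/30 → 1/25 → 1/20 → 1/15 → 1/13 → 1/10 → 1/8 — 2 1/3 stops longer (brighter).
ISO: 1000 → 800 → 640 — 2/3 stop dropped (darker).
Net: +1/3 +2 1/3 −2/3 = +2 stops.

2 stops brighter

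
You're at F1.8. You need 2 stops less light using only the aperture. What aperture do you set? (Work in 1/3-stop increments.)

f/3.5

Aperture: f/1.8 → f/2 → f/2.2 → f/2.5 → f/2.8 → f/3.2 → f/3.5 — 2 stops smaller aperture (darker).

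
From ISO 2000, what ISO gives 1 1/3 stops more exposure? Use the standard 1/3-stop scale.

ISO 5000

ISO: 2000 → 2500 → 3200 → 4000 → 5000 — 1 1/3 stops raised (brighter).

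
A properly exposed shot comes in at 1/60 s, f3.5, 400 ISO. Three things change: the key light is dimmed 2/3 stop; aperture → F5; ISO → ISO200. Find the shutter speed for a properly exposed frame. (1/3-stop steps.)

Scene light: 2/3 stop darker.
Aperture: f/3.5 → f/4 → f/4.5 → f/5 — 1 stop narrower (darker).
ISO: 400 → 320 → 250 → 200 — 1 stop lower (darker).
Net so far: 2 2/3 stops darker. Shutter speed: 1/60 → 1/50 → 1/40 → 1/30 → 1/25 → 1/20 → 1/15 → 1/13 → 1/10.

1/10s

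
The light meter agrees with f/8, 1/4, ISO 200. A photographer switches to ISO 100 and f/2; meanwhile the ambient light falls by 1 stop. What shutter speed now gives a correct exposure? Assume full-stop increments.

1/15s

Scene light: 1 stop darker.
ISO: 200 → 100 — 1 stop dropped (darker).
Aperture: f/8 → f/5.6 → f/4 → f/2.8 → f/2 — 4 stops opened up (brighter).
Net so far: 2 stops brighter. Shutter speed: 1/4 → 1/8 → 1/15.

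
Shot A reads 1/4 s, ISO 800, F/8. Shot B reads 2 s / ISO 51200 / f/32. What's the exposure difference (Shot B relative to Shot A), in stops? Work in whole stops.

5 stops brighter

Aperture: f/8 → f/11 → f/16 → f/22 → f/32 — 4 stops narrower (darker).
Shutter speed: 1/4 → 1/2 → 1 → 2 — 3 stops slower (brighter).
ISO: 800 → 1600 → 3200 → 6400 → 12800 → 25600 → 51200 — 6 stops higher (brighter).
Net: −4 +3 +6 = +5 stops.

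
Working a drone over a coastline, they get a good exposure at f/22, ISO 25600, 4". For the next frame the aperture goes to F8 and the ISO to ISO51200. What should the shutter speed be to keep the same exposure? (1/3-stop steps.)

Aperture: f/22 → f/20 → f/18 → f/16 → f/14 → f/13 → f/11 → f/10 → f/9 → f/8 — 3 stops larger aperture (brighter).
ISO: 25600 → 32000 → 40000 → 51200 — 1 stop raised (brighter).
Net change so far: 4 stops brighter. Offset with the shutter speed: 4 → 3.2 → 2.5 → 2 → 1.6 → 1.3 → 1 → 0.8 → 0.6 → 0.5 → 0.4 → 0.3 → 1/4.

1/4s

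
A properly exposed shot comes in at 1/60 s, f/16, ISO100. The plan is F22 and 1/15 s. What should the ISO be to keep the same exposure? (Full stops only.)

Aperture: f/16 → f/22 — 1 stop stopped down (darker).
Shutter speed: 1/60 → 1/30 → 1/15 — 2 stops longer (brighter).
Net change so far: 1 stop brighter. Offset with the ISO: 100 → 50.

ISO 50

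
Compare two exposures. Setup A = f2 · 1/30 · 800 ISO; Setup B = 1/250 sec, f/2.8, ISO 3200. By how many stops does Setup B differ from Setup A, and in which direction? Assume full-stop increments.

Aperture: f/2 → f/2.8 — 1 stop stopped down (darker).
Shutter speed: 1/30 → 1/60 → 1/125 → 1/250 — 3 stops faster (darker).
ISO: 800 → 1600 → 3200 — 2 stops raised (brighter).
Net: −1 −3 +2 = −2 stops.

2 stops darker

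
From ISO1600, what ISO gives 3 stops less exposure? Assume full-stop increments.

ISO 200

ISO: 1600 → 800 → 400 → 200 — 3 stops lower (darker).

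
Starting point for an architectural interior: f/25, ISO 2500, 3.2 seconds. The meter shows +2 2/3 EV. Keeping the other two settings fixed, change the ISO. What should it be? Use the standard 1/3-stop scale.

Overexposed by 2 2/3 stops → need 2 2/3 stops darker.
ISO: 2500 → 2000 → 1600 → 1250 → 1000 → 800 → 640 → 500 → 400.

ISO 400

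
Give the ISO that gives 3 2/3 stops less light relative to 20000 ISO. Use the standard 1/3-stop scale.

ISO 1600

ISO: 20000 → 16000 → 12800 → 10000 → 8000 → 6400 → 5000 → 4000 → 3200 → 2500 → 2000 → 1600 — 3 2/3 stops dropped (darker).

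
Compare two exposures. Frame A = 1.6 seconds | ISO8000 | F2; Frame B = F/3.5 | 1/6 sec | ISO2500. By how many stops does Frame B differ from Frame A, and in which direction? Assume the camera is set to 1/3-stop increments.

6 2/3 stops darker

Aperture: f/2 → f/2.2 → f/2.5 → f/2.8 → f/3.2 → f/3.5 — 1 2/3 stops stopped down (darker).
Shutter speed: 1.6 → 1.3 → 1 → 0.8 → 0.6 → 0.5 → 0.4 → 0.3 → 1/4 → 1/5 → 1/6 — 3 1/3 stops faster (darker).
ISO: 8000 → 6400 → 5000 → 4000 → 3200 → 2500 — 1 2/3 stops dropped (darker).
Net: −1 2/3 −3 1/3 −1 2/3 = −6 2/3 stops.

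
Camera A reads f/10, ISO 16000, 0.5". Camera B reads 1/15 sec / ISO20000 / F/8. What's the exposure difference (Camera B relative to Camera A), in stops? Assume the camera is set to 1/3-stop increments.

2 stops darker

Aperture: f/10 → f/9 → f/8 — 2/3 stop opened up (brighter).
Shutter speed: 0.5 → 0.4 → 0.3 → 1/4 → 1/5 → 1/6 → 1/8 → 1/10 → 1/13 → 1/15 — 3 stops shorter (darker).
ISO: 16000 → 20000 — 1/3 stop higher (brighter).
Net: +2/3 −3 +1/3 = −2 stops.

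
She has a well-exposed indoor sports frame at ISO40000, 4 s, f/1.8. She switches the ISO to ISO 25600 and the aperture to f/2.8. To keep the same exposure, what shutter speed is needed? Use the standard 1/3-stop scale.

15 s

ISO: 40000 → 32000 → 25600 — 2/3 stop lower (darker).
Aperture: f/1.8 → f/2 → f/2.2 → f/2.5 → f/2.8 — 1 1/3 stops narrower (darker).
Net change so far: 2 stops darker. Offset with the shutter speed: 4 → 5 → 6 → 8 → 10 → 13 → 15.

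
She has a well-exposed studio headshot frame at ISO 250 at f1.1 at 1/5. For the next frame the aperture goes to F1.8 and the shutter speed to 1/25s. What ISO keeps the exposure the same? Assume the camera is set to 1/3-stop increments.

ISO 3200

Aperture: f/1.1 → f/1.2 → f/1.4 → f/1.6 → f/1.8 — 1 1/3 stops narrower (darker).
Shutter speed: 1/5 → 1/6 → 1/8 → 1/10 → 1/13 → 1/15 → 1/20 → 1/25 — 2 1/3 stops faster (darker).
Net change so far: 3 2/3 stops darker. Offset with the ISO: 250 → 320 → 400 → 500 → 640 → 800 → 1000 → 1250 → 1600 → 2000 → 2500 → 3200.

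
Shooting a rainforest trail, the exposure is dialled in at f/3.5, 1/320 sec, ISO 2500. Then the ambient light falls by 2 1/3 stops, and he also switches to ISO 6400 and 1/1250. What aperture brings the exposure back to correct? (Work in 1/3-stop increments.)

Scene light: 2 1/3 stops darker.
ISO: 2500 → 3200 → 4000 → 5000 → 6400 — 1 1/3 stops raised (brighter).
Shutter speed: 1/320 → 1/400 → 1/500 → 1/640 → 1/800 → 1/1000 → 1/1250 — 2 stops faster (darker).
Net so far: 3 stops darker. Aperture: f/3.5 → f/3.2 → f/2.8 → f/2.5 → f/2.2 → f/2 → f/1.8 → f/1.6 → f/1.4 → f/1.2.

f/1.2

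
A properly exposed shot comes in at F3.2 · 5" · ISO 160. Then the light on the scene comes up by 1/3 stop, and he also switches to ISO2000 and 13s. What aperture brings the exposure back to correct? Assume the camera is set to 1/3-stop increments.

f/20

Scene light: 1/3 stop brighter.
ISO: 160 → 200 → 250 → 320 → 400 → 500 → 640 → 800 → 1000 → 1250 → 1600 → 2000 — 3 2/3 stops raised (brighter).
Shutter speed: 5 → 6 → 8 → 10 → 13 — 1 1/3 stops longer (brighter).
Net so far: 5 1/3 stops brighter. Aperture: f/3.2 → f/3.5 → f/4 → f/4.5 → f/5 → f/5.6 → f/6.3 → f/7.1 → f/8 → f/9 → f/10 → f/11 → f/13 → f/14 → f/16 → f/18 → f/20.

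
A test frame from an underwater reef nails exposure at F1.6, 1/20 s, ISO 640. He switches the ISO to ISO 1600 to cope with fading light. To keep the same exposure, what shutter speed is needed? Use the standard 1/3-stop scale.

ISO: 640 → 800 → 1000 → 1250 → 1600 — 1 1/3 stops higher (brighter).
Need 1 1/3 stops darker from the shutter speed: 1/20 → 1/25 → 1/30 → 1/40 → 1/50.

1/50s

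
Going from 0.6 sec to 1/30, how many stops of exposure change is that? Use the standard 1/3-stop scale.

4 1/3 stops

0.6 → 0.5 → 0.4 → 0.3 → 1/4 → 1/5 → 1/6 → 1/8 → 1/10 → 1/13 → 1/15 → 1/20 → 1/25 → 1/30 — count the steps: 13 third-stops = 4 1/3 stops.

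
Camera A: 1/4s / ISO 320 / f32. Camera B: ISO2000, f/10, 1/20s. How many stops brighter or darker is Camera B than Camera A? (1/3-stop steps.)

3 2/3 stops brighter

Aperture: f/32 → f/29 → f/25 → f/22 → f/20 → f/18 → f/16 → f/14 → f/13 → f/11 → f/10 — 3 1/3 stops opened up (brighter).
Shutter speed: 1/4 → 1/5 → 1/6 → 1/8 → 1/10 → 1/13 → 1/15 → 1/20 — 2 1/3 stops shorter (darker).
ISO: 320 → 400 → 500 → 640 → 800 → 1000 → 1250 → 1600 → 2000 — 2 2/3 stops higher (brighter).
Net: +3 1/3 −2 1/3 +2 2/3 = +3 2/3 stops.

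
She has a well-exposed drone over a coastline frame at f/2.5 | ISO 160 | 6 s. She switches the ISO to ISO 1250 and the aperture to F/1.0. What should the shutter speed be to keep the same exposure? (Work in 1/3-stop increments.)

1/8s

ISO: 160 → 200 → 250 → 320 → 400 → 500 → 640 → 800 → 1000 → 1250 — 3 stops higher (brighter).
Aperture: f/2.5 → f/2.2 → f/2 → f/1.8 → f/1.6 → f/1.4 → f/1.2 → f/1.1 → f/1.0 — 2 2/3 stops larger aperture (brighter).
Net change so far: 5 2/3 stops brighter. Offset with the shutter speed: 6 → 5 → 4 → 3.2 → 2.5 → 2 → 1.6 → 1.3 → 1 → 0.8 → 0.6 → 0.5 → 0.4 → 0.3 → 1/4 → 1/5 → 1/6 → 1/8.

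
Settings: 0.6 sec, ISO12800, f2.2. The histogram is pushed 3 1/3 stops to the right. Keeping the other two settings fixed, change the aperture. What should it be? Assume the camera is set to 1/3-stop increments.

Overexposed by 3 1/3 stops → need 3 1/3 stops darker.
Aperture: f/2.2 → f/2.5 → f/2.8 → f/3.2 → f/3.5 → f/4 → f/4.5 → f/5 → f/5.6 → f/6.3 → f/7.1.

f/7.1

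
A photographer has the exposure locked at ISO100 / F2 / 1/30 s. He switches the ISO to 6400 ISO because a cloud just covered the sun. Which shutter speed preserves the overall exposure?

1/2000s

ISO: 100 → 200 → 400 → 800 → 1600 → 3200 → 6400 — 6 stops raised (brighter).
Need 6 stops darker from the shutter speed: 1/30 → 1/60 → 1/125 → 1/250 → 1/500 → 1/1000 → 1/2000.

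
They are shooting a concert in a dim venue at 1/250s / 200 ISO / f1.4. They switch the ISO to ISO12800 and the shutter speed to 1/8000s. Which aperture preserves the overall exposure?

ISO: 200 → 400 → 800 → 1600 → 3200 → 6400 → 12800 — 6 stops higher (brighter).
Shutter speed: 1/250 → 1/500 → 1/1000 → 1/2000 → 1/4000 → 1/8000 — 5 stops faster (darker).
Net change so far: 1 stop brighter. Offset with the aperture: f/1.4 → f/2.

f/2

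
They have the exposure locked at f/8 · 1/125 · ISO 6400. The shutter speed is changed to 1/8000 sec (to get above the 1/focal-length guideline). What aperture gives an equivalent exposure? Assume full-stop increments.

Shutter speed: 1/125 → 1/250 → 1/500 → 1/1000 → 1/2000 → 1/4000 → 1/8000 — 6 stops shorter (darker).
Need 6 stops brighter from the aperture: f/8 → f/5.6 → f/4 → f/2.8 → f/2 → f/1.4 → f/1.0.

f/1.0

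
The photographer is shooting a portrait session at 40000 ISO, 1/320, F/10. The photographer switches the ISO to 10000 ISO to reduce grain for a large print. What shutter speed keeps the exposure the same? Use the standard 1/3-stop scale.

ISO: 40000 → 32000 → 25600 → 20000 → 16000 → 12800 → 10000 — 2 stops lower (darker).
Need 2 stops brighter from the shutter speed: 1/320 → 1/250 → 1/200 → 1/160 → 1/125 → 1/100 → 1/80.

1/80s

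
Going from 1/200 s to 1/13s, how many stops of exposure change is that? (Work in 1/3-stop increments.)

4 stops

1/200 → 1/160 → 1/125 → 1/100 → 1/80 → 1/60 → 1/50 → 1/40 → 1/30 → 1/25 → 1/20 → 1/15 → 1/13 — count the steps: 12 third-stops = 4 stops.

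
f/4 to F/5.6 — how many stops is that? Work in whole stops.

f/4 → f/5.6 — count the steps: 1 stop.

1 stop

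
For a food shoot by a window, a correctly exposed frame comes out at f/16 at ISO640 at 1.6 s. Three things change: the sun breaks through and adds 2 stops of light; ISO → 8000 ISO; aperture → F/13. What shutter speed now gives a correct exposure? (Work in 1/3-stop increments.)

Scene light: 2 stops brighter.
ISO: 640 → 800 → 1000 → 1250 → 1600 → 2000 → 2500 → 3200 → 4000 → 5000 → 6400 → 8000 — 3 2/3 stops raised (brighter).
Aperture: f/16 → f/14 → f/13 — 2/3 stop opened up (brighter).
Net so far: 6 1/3 stops brighter. Shutter speed: 1.6 → 1.3 → 1 → 0.8 → 0.6 → 0.5 → 0.4 → 0.3 → 1/4 → 1/5 → 1/6 → 1/8 → 1/10 → 1/13 → 1/15 → 1/20 → 1/25 → 1/30 → 1/40 → 1/50.

1/50s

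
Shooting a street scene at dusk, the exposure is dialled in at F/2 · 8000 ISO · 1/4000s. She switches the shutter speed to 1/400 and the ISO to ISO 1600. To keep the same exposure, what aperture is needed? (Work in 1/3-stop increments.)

f/2.8

Shutter speed: 1/4000 → 1/3200 → 1/2500 → 1/2000 → 1/1600 → 1/1250 → 1/1000 → 1/800 → 1/640 → 1/500 → 1/400 — 3 1/3 stops longer (brighter).
ISO: 8000 → 6400 → 5000 → 4000 → 3200 → 2500 → 2000 → 1600 — 2 1/3 stops lower (darker).
Net change so far: 1 stop brighter. Offset with the aperture: f/2 → f/2.2 → f/2.5 → f/2.8.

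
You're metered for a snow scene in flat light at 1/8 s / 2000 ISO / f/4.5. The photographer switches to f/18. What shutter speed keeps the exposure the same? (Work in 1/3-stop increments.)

2 s

Aperture: f/4.5 → f/5 → f/5.6 → f/6.3 → f/7.1 → f/8 → f/9 → f/10 → f/11 → f/13 → f/14 → f/16 → f/18 — 4 stops smaller aperture (darker).
Need 4 stops brighter from the shutter speed: 1/8 → 1/6 → 1/5 → 1/4 → 0.3 → 0.4 → 0.5 → 0.6 → 0.8 → 1 → 1.3 → 1.6 → 2.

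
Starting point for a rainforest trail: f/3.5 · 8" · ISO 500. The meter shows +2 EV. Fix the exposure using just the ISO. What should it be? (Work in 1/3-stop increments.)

Overexposed by 2 stops → need 2 stops darker.
ISO: 500 → 400 → 320 → 250 → 200 → 160 → 125.

ISO 125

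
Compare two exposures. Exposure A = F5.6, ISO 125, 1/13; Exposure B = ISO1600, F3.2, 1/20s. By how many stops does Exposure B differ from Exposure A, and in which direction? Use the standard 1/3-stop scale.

4 2/3 stops brighter

Aperture: f/5.6 → f/5 → f/4.5 → f/4 → f/3.5 → f/3.2 — 1 2/3 stops larger aperture (brighter).
Shutter speed: 1/13 → 1/15 → 1/20 — 2/3 stop shorter (darker).
ISO: 125 → 160 → 200 → 250 → 320 → 400 → 500 → 640 → 800 → 1000 → 1250 → 1600 — 3 2/3 stops higher (brighter).
Net: +1 2/3 −2/3 +3 2/3 = +4 2/3 stops.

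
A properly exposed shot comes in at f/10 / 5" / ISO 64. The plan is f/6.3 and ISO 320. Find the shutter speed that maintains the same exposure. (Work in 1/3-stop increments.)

0.4 s

Aperture: f/10 → f/9 → f/8 → f/7.1 → f/6.3 — 1 1/3 stops wider (brighter).
ISO: 64 → 80 → 100 → 125 → 160 → 200 → 250 → 320 — 2 1/3 stops raised (brighter).
Net change so far: 3 2/3 stops brighter. Offset with the shutter speed: 5 → 4 → 3.2 → 2.5 → 2 → 1.6 → 1.3 → 1 → 0.8 → 0.6 → 0.5 → 0.4.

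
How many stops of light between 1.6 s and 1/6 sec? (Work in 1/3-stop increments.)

1.6 → 1.3 → 1 → 0.8 → 0.6 → 0.5 → 0.4 → 0.3 → 1/4 → 1/5 → 1/6 — count the steps: 10 third-stops = 3 1/3 stops.

3 1/3 stops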